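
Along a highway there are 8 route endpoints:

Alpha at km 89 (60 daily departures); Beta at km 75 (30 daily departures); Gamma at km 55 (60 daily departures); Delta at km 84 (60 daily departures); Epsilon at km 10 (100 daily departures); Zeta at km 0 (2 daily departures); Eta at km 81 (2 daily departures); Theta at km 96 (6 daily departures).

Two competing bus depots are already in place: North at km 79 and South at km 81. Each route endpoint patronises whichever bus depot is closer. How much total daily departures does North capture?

192

The indifferent point is the midpoint (79+81)/2 = 80; route endpoints left of it (closer to North at 79) go to North, those right go to South.
  Zeta at 0 (w=2) → North
  Epsilon at 10 (w=100) → North
  Gamma at 55 (w=60) → North
  Beta at 75 (w=30) → North
  Eta at 81 (w=2) → South
  Delta at 84 (w=60) → South
  Alpha at 89 (w=60) → South
  Theta at 96 (w=6) → South
North captures 192; South captures 128.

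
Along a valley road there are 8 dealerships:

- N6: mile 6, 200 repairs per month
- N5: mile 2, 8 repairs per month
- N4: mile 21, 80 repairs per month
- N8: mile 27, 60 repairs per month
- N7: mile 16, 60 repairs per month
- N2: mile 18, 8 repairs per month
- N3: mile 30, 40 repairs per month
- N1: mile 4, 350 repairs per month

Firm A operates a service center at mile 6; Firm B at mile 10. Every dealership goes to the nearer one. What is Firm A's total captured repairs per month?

The indifferent point is the midpoint (6+10)/2 = 8; dealerships left of it (closer to Firm A at 6) go to Firm A, those right go to Firm B.
  N5 at 2 (w=8) → Firm A
  N1 at 4 (w=350) → Firm A
  N6 at 6 (w=200) → Firm A
  N7 at 16 (w=60) → Firm B
  N2 at 18 (w=8) → Firm B
  N4 at 21 (w=80) → Firm B
  N8 at 27 (w=60) → Firm B
  N3 at 30 (w=40) → Firm B
Firm A captures 558; Firm B captures 248.

558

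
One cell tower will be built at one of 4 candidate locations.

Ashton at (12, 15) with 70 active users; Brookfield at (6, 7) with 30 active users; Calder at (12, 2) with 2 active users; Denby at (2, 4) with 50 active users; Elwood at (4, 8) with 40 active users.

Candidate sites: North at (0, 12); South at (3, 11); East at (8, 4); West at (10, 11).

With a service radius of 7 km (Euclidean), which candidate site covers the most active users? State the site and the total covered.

Coverage radius r = 7 km; a point is covered iff (Δx)²+(Δy)² ≤ 7² = 49.
  North (0, 12): covers {Elwood} → 40
  South (3, 11): covers {Brookfield, Elwood} → 70
  East (8, 4): covers {Brookfield, Calder, Denby, Elwood} → 122
  West (10, 11): covers {Ashton, Brookfield, Elwood} → 140
Maximum coverage at West: 140 active users.

West, covering 140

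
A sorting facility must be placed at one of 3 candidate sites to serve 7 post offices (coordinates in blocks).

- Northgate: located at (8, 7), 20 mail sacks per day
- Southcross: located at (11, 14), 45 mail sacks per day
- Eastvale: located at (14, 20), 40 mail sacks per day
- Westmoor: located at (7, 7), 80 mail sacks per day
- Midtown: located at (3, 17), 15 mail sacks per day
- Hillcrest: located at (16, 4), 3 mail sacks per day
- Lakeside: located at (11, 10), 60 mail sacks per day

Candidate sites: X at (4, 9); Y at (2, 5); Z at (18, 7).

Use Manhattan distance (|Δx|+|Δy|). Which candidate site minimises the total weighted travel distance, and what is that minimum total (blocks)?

Total weighted distance at each candidate:
  X (4, 9): total = 2566
  Y (2, 5): total = 3690
  Z (18, 7): total = 3380
Minimum is at X with total 2566 blocks.

X, total 2566 blocks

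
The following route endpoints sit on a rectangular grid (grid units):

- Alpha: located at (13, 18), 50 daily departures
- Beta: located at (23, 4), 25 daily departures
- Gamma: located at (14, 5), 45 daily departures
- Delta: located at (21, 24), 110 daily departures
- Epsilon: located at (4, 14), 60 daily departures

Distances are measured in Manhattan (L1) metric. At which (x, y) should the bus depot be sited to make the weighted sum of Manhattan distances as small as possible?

Manhattan distance separates: Σwᵢ(|x−xᵢ|+|y−yᵢ|) = Σwᵢ|x−xᵢ| + Σwᵢ|y−yᵢ|, so x and y are optimised independently as 1-D weighted medians.
Total weight W = 290; half = 145.
x-coordinate, sorted with cumulative weight:
  x=4 (Epsilon, w=60) cum 60
  x=13 (Alpha, w=50) cum 110
  x=14 (Gamma, w=45) cum 155  ← median
  x=21 (Delta, w=110) cum 265
  x=23 (Beta, w=25) cum 290
⇒ x* = 14
y-coordinate, sorted with cumulative weight:
  y=4 (Beta, w=25) cum 25
  y=5 (Gamma, w=45) cum 70
  y=14 (Epsilon, w=60) cum 130
  y=18 (Alpha, w=50) cum 180  ← median
  y=24 (Delta, w=110) cum 290
⇒ y* = 18

(14, 18)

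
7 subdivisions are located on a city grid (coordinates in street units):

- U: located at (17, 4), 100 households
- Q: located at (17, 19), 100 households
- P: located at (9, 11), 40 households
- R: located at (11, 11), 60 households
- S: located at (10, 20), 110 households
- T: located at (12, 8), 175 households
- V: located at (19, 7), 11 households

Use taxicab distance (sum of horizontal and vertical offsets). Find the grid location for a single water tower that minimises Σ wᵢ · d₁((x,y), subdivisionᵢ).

Manhattan distance separates: Σwᵢ(|x−xᵢ|+|y−yᵢ|) = Σwᵢ|x−xᵢ| + Σwᵢ|y−yᵢ|, so x and y are optimised independently as 1-D weighted medians.
Total weight W = 596; half = 298.
x-coordinate, sorted with cumulative weight:
  x=9 (P, w=40) cum 40
  x=10 (S, w=110) cum 150
  x=11 (R, w=60) cum 210
  x=12 (T, w=175) cum 385  ← median
  x=17 (U, w=100) cum 485
  x=17 (Q, w=100) cum 585
  x=19 (V, w=11) cum 596
⇒ x* = 12
y-coordinate, sorted with cumulative weight:
  y=4 (U, w=100) cum 100
  y=7 (V, w=11) cum 111
  y=8 (T, w=175) cum 286
  y=11 (P, w=40) cum 326  ← median
  y=11 (R, w=60) cum 386
  y=19 (Q, w=100) cum 486
  y=20 (S, w=110) cum 596
⇒ y* = 11

(12, 11)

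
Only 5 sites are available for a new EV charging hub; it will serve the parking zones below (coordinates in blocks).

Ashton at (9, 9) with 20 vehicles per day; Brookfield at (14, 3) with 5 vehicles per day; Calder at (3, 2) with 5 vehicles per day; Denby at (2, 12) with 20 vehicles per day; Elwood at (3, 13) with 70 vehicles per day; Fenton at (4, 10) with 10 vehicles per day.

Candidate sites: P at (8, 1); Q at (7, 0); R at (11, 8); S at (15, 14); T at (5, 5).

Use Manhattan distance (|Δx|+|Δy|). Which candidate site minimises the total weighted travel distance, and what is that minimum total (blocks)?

Total weighted distance at each candidate:
  P (8, 1): total = 1910
  Q (7, 0): total = 1960
  R (11, 8): total = 1430
  S (15, 14): total = 1760
  T (5, 5): total = 1200
Minimum is at T with total 1200 blocks.

T, total 1200 blocks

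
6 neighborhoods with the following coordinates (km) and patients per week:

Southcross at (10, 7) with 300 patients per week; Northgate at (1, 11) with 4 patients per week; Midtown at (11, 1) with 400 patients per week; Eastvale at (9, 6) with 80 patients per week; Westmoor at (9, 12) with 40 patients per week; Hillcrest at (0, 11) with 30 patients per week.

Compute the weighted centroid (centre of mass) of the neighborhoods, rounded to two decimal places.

The minimiser of Σwᵢ‖p−pᵢ‖² is the weighted centroid p* = (Σwᵢpᵢ)/(Σwᵢ).
Σwᵢ = 854.
Σwᵢxᵢ = 300·10 + 4·1 + 400·11 + 80·9 + 40·9 + 30·0 = 8484.
Σwᵢyᵢ = 300·7 + 4·11 + 400·1 + 80·6 + 40·12 + 30·11 = 3834.
x* = 8484/854 = 9.93, y* = 3834/854 = 4.49.

(9.93, 4.49)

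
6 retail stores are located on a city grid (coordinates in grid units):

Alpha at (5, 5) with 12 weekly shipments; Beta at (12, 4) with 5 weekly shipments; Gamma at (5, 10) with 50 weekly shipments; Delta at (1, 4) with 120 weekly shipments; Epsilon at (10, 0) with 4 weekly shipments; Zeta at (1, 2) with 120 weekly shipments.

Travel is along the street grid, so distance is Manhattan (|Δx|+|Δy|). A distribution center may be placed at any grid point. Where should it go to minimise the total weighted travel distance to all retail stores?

(1, 4)

Manhattan distance separates: Σwᵢ(|x−xᵢ|+|y−yᵢ|) = Σwᵢ|x−xᵢ| + Σwᵢ|y−yᵢ|, so x and y are optimised independently as 1-D weighted medians.
Total weight W = 311; half = 155.5.
x-coordinate, sorted with cumulative weight:
  x=1 (Delta, w=120) cum 120
  x=1 (Zeta, w=120) cum 240  ← median
  x=5 (Alpha, w=12) cum 252
  x=5 (Gamma, w=50) cum 302
  x=10 (Epsilon, w=4) cum 306
  x=12 (Beta, w=5) cum 311
⇒ x* = 1
y-coordinate, sorted with cumulative weight:
  y=0 (Epsilon, w=4) cum 4
  y=2 (Zeta, w=120) cum 124
  y=4 (Beta, w=5) cum 129
  y=4 (Delta, w=120) cum 249  ← median
  y=5 (Alpha, w=12) cum 261
  y=10 (Gamma, w=50) cum 311
⇒ y* = 4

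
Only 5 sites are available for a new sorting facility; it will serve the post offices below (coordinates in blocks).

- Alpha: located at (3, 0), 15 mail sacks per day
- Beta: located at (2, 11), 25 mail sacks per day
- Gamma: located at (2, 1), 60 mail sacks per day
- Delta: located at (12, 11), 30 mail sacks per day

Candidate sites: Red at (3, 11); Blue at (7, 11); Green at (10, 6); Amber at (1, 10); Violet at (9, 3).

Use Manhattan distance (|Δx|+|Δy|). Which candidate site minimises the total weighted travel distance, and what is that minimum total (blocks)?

Total weighted distance at each candidate:
  Red (3, 11): total = 1120
  Blue (7, 11): total = 1400
  Green (10, 6): total = 1510
  Amber (1, 10): total = 1190
  Violet (9, 3): total = 1380
Minimum is at Red with total 1120 blocks.

Red, total 1120 blocks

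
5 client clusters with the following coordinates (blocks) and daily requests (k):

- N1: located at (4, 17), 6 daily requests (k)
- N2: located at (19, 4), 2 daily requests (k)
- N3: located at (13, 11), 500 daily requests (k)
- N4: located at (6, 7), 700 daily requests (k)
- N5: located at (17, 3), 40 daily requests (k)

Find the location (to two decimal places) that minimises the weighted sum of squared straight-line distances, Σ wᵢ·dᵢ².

The minimiser of Σwᵢ‖p−pᵢ‖² is the weighted centroid p* = (Σwᵢpᵢ)/(Σwᵢ).
Σwᵢ = 1248.
Σwᵢxᵢ = 6·4 + 2·19 + 500·13 + 700·6 + 40·17 = 11442.
Σwᵢyᵢ = 6·17 + 2·4 + 500·11 + 700·7 + 40·3 = 10630.
x* = 11442/1248 = 9.17, y* = 10630/1248 = 8.52.

(9.17, 8.52)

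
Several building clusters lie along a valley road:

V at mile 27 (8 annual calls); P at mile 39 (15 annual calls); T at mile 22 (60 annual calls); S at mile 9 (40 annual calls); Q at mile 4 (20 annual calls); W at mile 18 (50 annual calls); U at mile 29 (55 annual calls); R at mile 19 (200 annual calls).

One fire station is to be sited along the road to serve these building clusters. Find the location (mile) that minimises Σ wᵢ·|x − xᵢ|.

For a sum of weighted absolute distances on a line, the optimum is the weighted median (not the mean). Total weight W = 448; half-weight = 224.
Sort by position and accumulate weight:
  mile 4 (Q, w=20) → cum 20
  mile 9 (S, w=40) → cum 60
  mile 18 (W, w=50) → cum 110
  mile 19 (R, w=200) → cum 310  ≥ 224 → median here
  mile 22 (T, w=60) → cum 370
  mile 27 (V, w=8) → cum 378
  mile 29 (U, w=55) → cum 433
  mile 39 (P, w=15) → cum 448
Optimal location: mile 19.

x = 19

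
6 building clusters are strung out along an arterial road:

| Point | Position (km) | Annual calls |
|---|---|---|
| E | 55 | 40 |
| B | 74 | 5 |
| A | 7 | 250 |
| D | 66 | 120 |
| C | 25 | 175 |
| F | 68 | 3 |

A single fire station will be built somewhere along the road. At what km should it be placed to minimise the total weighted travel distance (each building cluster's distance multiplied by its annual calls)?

x = 25

For a sum of weighted absolute distances on a line, the optimum is the weighted median (not the mean). Total weight W = 593; half-weight = 296.5.
Sort by position and accumulate weight:
  km 7 (A, w=250) → cum 250
  km 25 (C, w=175) → cum 425  ≥ 296.5 → median here
  km 55 (E, w=40) → cum 465
  km 66 (D, w=120) → cum 585
  km 68 (F, w=3) → cum 588
  km 74 (B, w=5) → cum 593
Optimal location: km 25.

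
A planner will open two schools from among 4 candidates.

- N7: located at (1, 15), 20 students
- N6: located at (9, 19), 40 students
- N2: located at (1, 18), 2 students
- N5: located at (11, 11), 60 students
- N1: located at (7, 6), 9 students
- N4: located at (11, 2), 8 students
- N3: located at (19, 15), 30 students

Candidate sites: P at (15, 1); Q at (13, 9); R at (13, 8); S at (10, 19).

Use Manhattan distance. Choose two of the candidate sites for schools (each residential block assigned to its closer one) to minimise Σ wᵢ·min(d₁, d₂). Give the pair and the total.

Evaluate every pair (each demand assigned to the nearer of the two):
  {Q, S}: total = 1073
  {R, S}: total = 1146
  {P, S}: total = 1407
  {P, Q}: total = 1683
  {Q, R}: total = 1698
  {P, R}: total = 1826
Best pair: {Q, S} with total 1073.

{Q, S}, total 1073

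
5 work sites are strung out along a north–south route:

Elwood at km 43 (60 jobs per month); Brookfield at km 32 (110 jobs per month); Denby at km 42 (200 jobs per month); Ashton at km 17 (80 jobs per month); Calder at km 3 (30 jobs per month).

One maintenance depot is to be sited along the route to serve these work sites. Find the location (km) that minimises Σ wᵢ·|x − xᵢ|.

For a sum of weighted absolute distances on a line, the optimum is the weighted median (not the mean). Total weight W = 480; half-weight = 240.
Sort by position and accumulate weight:
  km 3 (Calder, w=30) → cum 30
  km 17 (Ashton, w=80) → cum 110
  km 32 (Brookfield, w=110) → cum 220
  km 42 (Denby, w=200) → cum 420  ≥ 240 → median here
  km 43 (Elwood, w=60) → cum 480
Optimal location: km 42.

x = 42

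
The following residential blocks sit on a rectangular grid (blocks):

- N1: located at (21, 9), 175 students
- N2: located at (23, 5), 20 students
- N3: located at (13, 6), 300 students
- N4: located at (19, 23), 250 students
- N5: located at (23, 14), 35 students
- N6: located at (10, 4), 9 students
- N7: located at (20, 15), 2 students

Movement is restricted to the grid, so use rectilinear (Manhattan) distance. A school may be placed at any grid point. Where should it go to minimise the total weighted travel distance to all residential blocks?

Manhattan distance separates: Σwᵢ(|x−xᵢ|+|y−yᵢ|) = Σwᵢ|x−xᵢ| + Σwᵢ|y−yᵢ|, so x and y are optimised independently as 1-D weighted medians.
Total weight W = 791; half = 395.5.
x-coordinate, sorted with cumulative weight:
  x=10 (N6, w=9) cum 9
  x=13 (N3, w=300) cum 309
  x=19 (N4, w=250) cum 559  ← median
  x=20 (N7, w=2) cum 561
  x=21 (N1, w=175) cum 736
  x=23 (N2, w=20) cum 756
  x=23 (N5, w=35) cum 791
⇒ x* = 19
y-coordinate, sorted with cumulative weight:
  y=4 (N6, w=9) cum 9
  y=5 (N2, w=20) cum 29
  y=6 (N3, w=300) cum 329
  y=9 (N1, w=175) cum 504  ← median
  y=14 (N5, w=35) cum 539
  y=15 (N7, w=2) cum 541
  y=23 (N4, w=250) cum 791
⇒ y* = 9

(19, 9)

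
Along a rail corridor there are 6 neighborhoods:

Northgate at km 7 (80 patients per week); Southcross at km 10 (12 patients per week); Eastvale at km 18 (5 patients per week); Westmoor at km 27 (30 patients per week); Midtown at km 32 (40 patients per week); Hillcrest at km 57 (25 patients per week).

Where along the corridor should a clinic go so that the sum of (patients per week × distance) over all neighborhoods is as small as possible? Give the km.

x = 18

For a sum of weighted absolute distances on a line, the optimum is the weighted median (not the mean). Total weight W = 192; half-weight = 96.
Sort by position and accumulate weight:
  km 7 (Northgate, w=80) → cum 80
  km 10 (Southcross, w=12) → cum 92
  km 18 (Eastvale, w=5) → cum 97  ≥ 96 → median here
  km 27 (Westmoor, w=30) → cum 127
  km 32 (Midtown, w=40) → cum 167
  km 57 (Hillcrest, w=25) → cum 192
Optimal location: km 18.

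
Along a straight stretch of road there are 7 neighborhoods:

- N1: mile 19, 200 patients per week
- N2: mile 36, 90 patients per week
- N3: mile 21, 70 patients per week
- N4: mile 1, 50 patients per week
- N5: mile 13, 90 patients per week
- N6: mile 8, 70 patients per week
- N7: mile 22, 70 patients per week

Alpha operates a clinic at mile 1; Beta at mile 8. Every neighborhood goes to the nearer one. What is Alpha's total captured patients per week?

The indifferent point is the midpoint (1+8)/2 = 4.5; neighborhoods left of it (closer to Alpha at 1) go to Alpha, those right go to Beta.
  N4 at 1 (w=50) → Alpha
  N6 at 8 (w=70) → Beta
  N5 at 13 (w=90) → Beta
  N1 at 19 (w=200) → Beta
  N3 at 21 (w=70) → Beta
  N7 at 22 (w=70) → Beta
  N2 at 36 (w=90) → Beta
Alpha captures 50; Beta captures 590.

50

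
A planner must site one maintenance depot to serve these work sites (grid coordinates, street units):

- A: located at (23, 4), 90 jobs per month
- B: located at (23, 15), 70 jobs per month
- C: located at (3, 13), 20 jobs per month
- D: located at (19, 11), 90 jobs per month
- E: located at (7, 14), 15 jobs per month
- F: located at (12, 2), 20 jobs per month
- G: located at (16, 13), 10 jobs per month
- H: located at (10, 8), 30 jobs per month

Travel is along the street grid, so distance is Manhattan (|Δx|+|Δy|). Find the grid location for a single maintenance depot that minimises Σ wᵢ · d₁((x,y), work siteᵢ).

Manhattan distance separates: Σwᵢ(|x−xᵢ|+|y−yᵢ|) = Σwᵢ|x−xᵢ| + Σwᵢ|y−yᵢ|, so x and y are optimised independently as 1-D weighted medians.
Total weight W = 345; half = 172.5.
x-coordinate, sorted with cumulative weight:
  x=3 (C, w=20) cum 20
  x=7 (E, w=15) cum 35
  x=10 (H, w=30) cum 65
  x=12 (F, w=20) cum 85
  x=16 (G, w=10) cum 95
  x=19 (D, w=90) cum 185  ← median
  x=23 (A, w=90) cum 275
  x=23 (B, w=70) cum 345
⇒ x* = 19
y-coordinate, sorted with cumulative weight:
  y=2 (F, w=20) cum 20
  y=4 (A, w=90) cum 110
  y=8 (H, w=30) cum 140
  y=11 (D, w=90) cum 230  ← median
  y=13 (C, w=20) cum 250
  y=13 (G, w=10) cum 260
  y=14 (E, w=15) cum 275
  y=15 (B, w=70) cum 345
⇒ y* = 11

(19, 11)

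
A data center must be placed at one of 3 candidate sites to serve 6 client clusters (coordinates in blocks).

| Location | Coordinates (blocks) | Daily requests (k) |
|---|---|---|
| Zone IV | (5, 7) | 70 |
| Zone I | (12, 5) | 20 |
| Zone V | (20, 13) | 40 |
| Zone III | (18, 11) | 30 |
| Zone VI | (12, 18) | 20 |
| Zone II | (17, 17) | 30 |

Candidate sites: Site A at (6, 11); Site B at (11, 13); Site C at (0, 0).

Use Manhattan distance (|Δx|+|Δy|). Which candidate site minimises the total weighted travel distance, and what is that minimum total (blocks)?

Total weighted distance at each candidate:
  Site A (6, 11): total = 2360
  Site B (11, 13): total = 2070
  Site C (0, 0): total = 4990
Minimum is at Site B with total 2070 blocks.

Site B, total 2070 blocks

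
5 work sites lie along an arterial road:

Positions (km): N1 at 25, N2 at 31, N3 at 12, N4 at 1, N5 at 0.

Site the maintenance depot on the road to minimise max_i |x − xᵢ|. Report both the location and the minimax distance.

location 15.5, max distance 15.5

The 1-center on a line is the midpoint of the two extreme points: leftmost at 0, rightmost at 31.
Optimal location = (0 + 31)/2 = 15.5; maximum distance = (31 − 0)/2 = 15.5.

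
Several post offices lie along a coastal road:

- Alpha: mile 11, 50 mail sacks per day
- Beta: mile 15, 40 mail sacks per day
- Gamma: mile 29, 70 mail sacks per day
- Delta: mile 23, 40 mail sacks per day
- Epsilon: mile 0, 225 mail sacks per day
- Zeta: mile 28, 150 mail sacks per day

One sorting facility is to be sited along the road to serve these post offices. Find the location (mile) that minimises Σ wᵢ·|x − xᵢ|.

For a sum of weighted absolute distances on a line, the optimum is the weighted median (not the mean). Total weight W = 575; half-weight = 287.5.
Sort by position and accumulate weight:
  mile 0 (Epsilon, w=225) → cum 225
  mile 11 (Alpha, w=50) → cum 275
  mile 15 (Beta, w=40) → cum 315  ≥ 287.5 → median here
  mile 23 (Delta, w=40) → cum 355
  mile 28 (Zeta, w=150) → cum 505
  mile 29 (Gamma, w=70) → cum 575
Optimal location: mile 15.

x = 15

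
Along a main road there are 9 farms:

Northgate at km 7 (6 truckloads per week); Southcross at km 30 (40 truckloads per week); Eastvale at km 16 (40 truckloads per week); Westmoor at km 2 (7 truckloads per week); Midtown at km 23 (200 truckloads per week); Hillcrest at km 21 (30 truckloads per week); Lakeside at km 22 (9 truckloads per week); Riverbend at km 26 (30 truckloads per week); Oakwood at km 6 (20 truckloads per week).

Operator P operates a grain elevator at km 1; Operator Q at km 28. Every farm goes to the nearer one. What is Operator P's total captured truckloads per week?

33

The indifferent point is the midpoint (1+28)/2 = 14.5; farms left of it (closer to Operator P at 1) go to Operator P, those right go to Operator Q.
  Westmoor at 2 (w=7) → Operator P
  Oakwood at 6 (w=20) → Operator P
  Northgate at 7 (w=6) → Operator P
  Eastvale at 16 (w=40) → Operator Q
  Hillcrest at 21 (w=30) → Operator Q
  Lakeside at 22 (w=9) → Operator Q
  Midtown at 23 (w=200) → Operator Q
  Riverbend at 26 (w=30) → Operator Q
  Southcross at 30 (w=40) → Operator Q
Operator P captures 33; Operator Q captures 349.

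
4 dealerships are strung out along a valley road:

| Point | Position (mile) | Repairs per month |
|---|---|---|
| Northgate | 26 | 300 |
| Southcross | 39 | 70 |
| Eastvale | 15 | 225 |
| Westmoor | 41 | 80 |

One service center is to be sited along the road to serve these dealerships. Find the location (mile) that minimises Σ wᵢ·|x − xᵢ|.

x = 26

For a sum of weighted absolute distances on a line, the optimum is the weighted median (not the mean). Total weight W = 675; half-weight = 337.5.
Sort by position and accumulate weight:
  mile 15 (Eastvale, w=225) → cum 225
  mile 26 (Northgate, w=300) → cum 525  ≥ 337.5 → median here
  mile 39 (Southcross, w=70) → cum 595
  mile 41 (Westmoor, w=80) → cum 675
Optimal location: mile 26.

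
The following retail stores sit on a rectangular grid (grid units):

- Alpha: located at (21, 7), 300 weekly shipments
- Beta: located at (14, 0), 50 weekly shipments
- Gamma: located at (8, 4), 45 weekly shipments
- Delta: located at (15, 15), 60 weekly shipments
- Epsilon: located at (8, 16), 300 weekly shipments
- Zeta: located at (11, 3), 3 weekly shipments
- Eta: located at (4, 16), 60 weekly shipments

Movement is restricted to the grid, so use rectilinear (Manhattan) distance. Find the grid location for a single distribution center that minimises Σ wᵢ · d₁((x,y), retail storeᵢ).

Manhattan distance separates: Σwᵢ(|x−xᵢ|+|y−yᵢ|) = Σwᵢ|x−xᵢ| + Σwᵢ|y−yᵢ|, so x and y are optimised independently as 1-D weighted medians.
Total weight W = 818; half = 409.
x-coordinate, sorted with cumulative weight:
  x=4 (Eta, w=60) cum 60
  x=8 (Gamma, w=45) cum 105
  x=8 (Epsilon, w=300) cum 405
  x=11 (Zeta, w=3) cum 408
  x=14 (Beta, w=50) cum 458  ← median
  x=15 (Delta, w=60) cum 518
  x=21 (Alpha, w=300) cum 818
⇒ x* = 14
y-coordinate, sorted with cumulative weight:
  y=0 (Beta, w=50) cum 50
  y=3 (Zeta, w=3) cum 53
  y=4 (Gamma, w=45) cum 98
  y=7 (Alpha, w=300) cum 398
  y=15 (Delta, w=60) cum 458  ← median
  y=16 (Epsilon, w=300) cum 758
  y=16 (Eta, w=60) cum 818
⇒ y* = 15

(14, 15)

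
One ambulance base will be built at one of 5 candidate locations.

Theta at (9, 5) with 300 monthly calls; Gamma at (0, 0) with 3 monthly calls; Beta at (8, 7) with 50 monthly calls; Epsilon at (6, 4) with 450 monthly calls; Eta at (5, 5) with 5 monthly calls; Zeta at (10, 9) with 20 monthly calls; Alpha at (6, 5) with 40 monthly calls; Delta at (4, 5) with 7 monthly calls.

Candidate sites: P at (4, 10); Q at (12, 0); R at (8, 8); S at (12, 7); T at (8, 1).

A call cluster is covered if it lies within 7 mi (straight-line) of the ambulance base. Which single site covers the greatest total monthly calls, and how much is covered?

R, covering 872

Coverage radius r = 7 mi; a point is covered iff (Δx)²+(Δy)² ≤ 7² = 49.
  P (4, 10): covers {Beta, Epsilon, Eta, Zeta, Alpha, Delta} → 572
  Q (12, 0): covers {Theta} → 300
  R (8, 8): covers {Theta, Beta, Epsilon, Eta, Zeta, Alpha, Delta} → 872
  S (12, 7): covers {Theta, Beta, Epsilon, Zeta, Alpha} → 860
  T (8, 1): covers {Theta, Beta, Epsilon, Eta, Alpha, Delta} → 852
Maximum coverage at R: 872 monthly calls.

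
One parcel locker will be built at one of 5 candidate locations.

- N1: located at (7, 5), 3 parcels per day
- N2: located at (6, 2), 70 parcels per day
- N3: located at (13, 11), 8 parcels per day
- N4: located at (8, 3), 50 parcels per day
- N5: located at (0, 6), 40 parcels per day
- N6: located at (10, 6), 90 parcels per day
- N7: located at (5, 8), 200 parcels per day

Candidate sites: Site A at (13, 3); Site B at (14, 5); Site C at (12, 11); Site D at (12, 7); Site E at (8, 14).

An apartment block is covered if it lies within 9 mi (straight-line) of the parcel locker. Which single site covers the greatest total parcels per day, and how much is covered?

Coverage radius r = 9 mi; a point is covered iff (Δx)²+(Δy)² ≤ 9² = 81.
  Site A (13, 3): covers {N1, N2, N3, N4, N6} → 221
  Site B (14, 5): covers {N1, N2, N3, N4, N6} → 221
  Site C (12, 11): covers {N1, N3, N4, N6, N7} → 351
  Site D (12, 7): covers {N1, N2, N3, N4, N6, N7} → 421
  Site E (8, 14): covers {N3, N6, N7} → 298
Maximum coverage at Site D: 421 parcels per day.

Site D, covering 421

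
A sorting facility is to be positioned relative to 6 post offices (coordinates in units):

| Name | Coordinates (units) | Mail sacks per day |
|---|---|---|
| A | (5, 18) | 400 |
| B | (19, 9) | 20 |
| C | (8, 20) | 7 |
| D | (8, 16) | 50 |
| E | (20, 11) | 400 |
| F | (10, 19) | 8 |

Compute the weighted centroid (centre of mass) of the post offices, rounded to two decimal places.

The minimiser of Σwᵢ‖p−pᵢ‖² is the weighted centroid p* = (Σwᵢpᵢ)/(Σwᵢ).
Σwᵢ = 885.
Σwᵢxᵢ = 400·5 + 20·19 + 7·8 + 50·8 + 400·20 + 8·10 = 10916.
Σwᵢyᵢ = 400·18 + 20·9 + 7·20 + 50·16 + 400·11 + 8·19 = 12872.
x* = 10916/885 = 12.33, y* = 12872/885 = 14.54.

(12.33, 14.54)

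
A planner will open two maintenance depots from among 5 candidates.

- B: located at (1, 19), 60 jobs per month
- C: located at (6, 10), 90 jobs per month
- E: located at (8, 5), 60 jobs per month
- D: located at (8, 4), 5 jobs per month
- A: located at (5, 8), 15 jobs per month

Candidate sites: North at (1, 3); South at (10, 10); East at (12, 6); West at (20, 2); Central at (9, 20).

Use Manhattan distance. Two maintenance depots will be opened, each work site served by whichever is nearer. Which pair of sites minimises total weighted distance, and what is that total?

{South, Central}, total 1465

Evaluate every pair (each demand assigned to the nearer of the two):
  {South, Central}: total = 1465
  {South, East}: total = 1875
  {North, South}: total = 1885
  {East, Central}: total = 1905
  {South, West}: total = 2005
  {North, East}: total = 2325
  {North, Central}: total = 2335
  {North, West}: total = 2755
  {East, West}: total = 2805
  {West, Central}: total = 2920
Best pair: {South, Central} with total 1465.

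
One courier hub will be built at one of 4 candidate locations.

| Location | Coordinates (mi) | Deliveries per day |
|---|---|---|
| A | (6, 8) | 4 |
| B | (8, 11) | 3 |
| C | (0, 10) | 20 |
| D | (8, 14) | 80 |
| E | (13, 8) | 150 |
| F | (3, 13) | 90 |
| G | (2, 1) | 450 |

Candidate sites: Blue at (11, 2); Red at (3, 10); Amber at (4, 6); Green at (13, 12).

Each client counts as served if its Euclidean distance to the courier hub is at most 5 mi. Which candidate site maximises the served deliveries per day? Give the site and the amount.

Green, covering 150

Coverage radius r = 5 mi; a point is covered iff (Δx)²+(Δy)² ≤ 5² = 25.
  Blue (11, 2): covers {none} → 0
  Red (3, 10): covers {A, C, F} → 114
  Amber (4, 6): covers {A} → 4
  Green (13, 12): covers {E} → 150
Maximum coverage at Green: 150 deliveries per day.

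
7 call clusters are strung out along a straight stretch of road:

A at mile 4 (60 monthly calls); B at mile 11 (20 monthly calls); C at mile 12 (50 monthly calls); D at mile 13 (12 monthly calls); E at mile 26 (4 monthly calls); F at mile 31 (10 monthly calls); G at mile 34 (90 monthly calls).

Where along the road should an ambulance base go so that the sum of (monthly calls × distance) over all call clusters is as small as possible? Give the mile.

x = 12

For a sum of weighted absolute distances on a line, the optimum is the weighted median (not the mean). Total weight W = 246; half-weight = 123.
Sort by position and accumulate weight:
  mile 4 (A, w=60) → cum 60
  mile 11 (B, w=20) → cum 80
  mile 12 (C, w=50) → cum 130  ≥ 123 → median here
  mile 13 (D, w=12) → cum 142
  mile 26 (E, w=4) → cum 146
  mile 31 (F, w=10) → cum 156
  mile 34 (G, w=90) → cum 246
Optimal location: mile 12.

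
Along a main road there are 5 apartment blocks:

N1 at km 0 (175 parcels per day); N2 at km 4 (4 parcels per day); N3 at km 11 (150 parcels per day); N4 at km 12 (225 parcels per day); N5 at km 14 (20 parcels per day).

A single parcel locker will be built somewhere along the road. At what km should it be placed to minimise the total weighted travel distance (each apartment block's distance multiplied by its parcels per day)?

For a sum of weighted absolute distances on a line, the optimum is the weighted median (not the mean). Total weight W = 574; half-weight = 287.
Sort by position and accumulate weight:
  km 0 (N1, w=175) → cum 175
  km 4 (N2, w=4) → cum 179
  km 11 (N3, w=150) → cum 329  ≥ 287 → median here
  km 12 (N4, w=225) → cum 554
  km 14 (N5, w=20) → cum 574
Optimal location: km 11.

x = 11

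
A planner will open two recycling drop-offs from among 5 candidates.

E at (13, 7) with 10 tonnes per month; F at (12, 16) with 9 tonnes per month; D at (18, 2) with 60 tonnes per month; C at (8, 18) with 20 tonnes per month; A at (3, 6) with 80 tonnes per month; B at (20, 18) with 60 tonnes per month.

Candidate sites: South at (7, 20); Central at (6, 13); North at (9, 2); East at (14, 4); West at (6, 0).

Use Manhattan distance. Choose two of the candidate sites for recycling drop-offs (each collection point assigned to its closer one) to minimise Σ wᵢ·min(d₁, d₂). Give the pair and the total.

Evaluate every pair (each demand assigned to the nearer of the two):
  {South, North}: total = 2471
  {South, East}: total = 2481
  {Central, East}: total = 2561
  {South, West}: total = 2741
  {Central, North}: total = 2791
  {East, West}: total = 2846
  {North, East}: total = 2866
  {Central, West}: total = 3051
  {South, Central}: total = 3351
  {North, West}: total = 3463
Best pair: {South, North} with total 2471.

{South, North}, total 2471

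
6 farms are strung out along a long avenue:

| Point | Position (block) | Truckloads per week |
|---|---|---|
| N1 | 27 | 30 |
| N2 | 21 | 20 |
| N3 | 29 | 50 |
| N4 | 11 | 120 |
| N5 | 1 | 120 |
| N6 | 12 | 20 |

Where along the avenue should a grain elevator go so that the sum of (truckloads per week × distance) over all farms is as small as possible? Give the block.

x = 11

For a sum of weighted absolute distances on a line, the optimum is the weighted median (not the mean). Total weight W = 360; half-weight = 180.
Sort by position and accumulate weight:
  block 1 (N5, w=120) → cum 120
  block 11 (N4, w=120) → cum 240  ≥ 180 → median here
  block 12 (N6, w=20) → cum 260
  block 21 (N2, w=20) → cum 280
  block 27 (N1, w=30) → cum 310
  block 29 (N3, w=50) → cum 360
Optimal location: block 11.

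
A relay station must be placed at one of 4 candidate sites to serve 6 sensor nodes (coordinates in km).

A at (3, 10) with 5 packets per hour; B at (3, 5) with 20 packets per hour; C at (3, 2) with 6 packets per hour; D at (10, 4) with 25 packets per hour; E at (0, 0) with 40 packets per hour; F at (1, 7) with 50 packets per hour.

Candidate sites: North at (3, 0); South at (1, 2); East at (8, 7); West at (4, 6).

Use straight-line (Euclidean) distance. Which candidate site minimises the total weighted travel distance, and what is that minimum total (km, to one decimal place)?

West, total 678.3 km

Total weighted distance at each candidate:
  North (3, 0): total = 847.6
  South (1, 2): total = 695.3
  East (8, 7): total = 1044.6
  West (4, 6): total = 678.3
Minimum is at West with total 678.3 km.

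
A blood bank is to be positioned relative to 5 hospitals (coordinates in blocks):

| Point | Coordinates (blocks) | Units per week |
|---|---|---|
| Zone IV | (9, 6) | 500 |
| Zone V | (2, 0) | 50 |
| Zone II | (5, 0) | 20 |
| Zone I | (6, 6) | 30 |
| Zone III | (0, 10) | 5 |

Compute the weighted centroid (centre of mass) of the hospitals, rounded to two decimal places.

The minimiser of Σwᵢ‖p−pᵢ‖² is the weighted centroid p* = (Σwᵢpᵢ)/(Σwᵢ).
Σwᵢ = 605.
Σwᵢxᵢ = 500·9 + 50·2 + 20·5 + 30·6 + 5·0 = 4880.
Σwᵢyᵢ = 500·6 + 50·0 + 20·0 + 30·6 + 5·10 = 3230.
x* = 4880/605 = 8.07, y* = 3230/605 = 5.34.

(8.07, 5.34)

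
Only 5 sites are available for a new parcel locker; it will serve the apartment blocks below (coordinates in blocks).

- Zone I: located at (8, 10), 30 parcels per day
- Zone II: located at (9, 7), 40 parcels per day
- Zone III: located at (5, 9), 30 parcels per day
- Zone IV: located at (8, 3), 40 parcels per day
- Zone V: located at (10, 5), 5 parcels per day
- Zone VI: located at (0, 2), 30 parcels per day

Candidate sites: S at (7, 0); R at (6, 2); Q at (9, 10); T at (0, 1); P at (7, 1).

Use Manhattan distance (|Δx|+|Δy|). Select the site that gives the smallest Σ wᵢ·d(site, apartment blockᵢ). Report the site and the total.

Total weighted distance at each candidate:
  S (7, 0): total = 1490
  R (6, 2): total = 1195
  Q (9, 10): total = 1160
  T (0, 1): total = 2000
  P (7, 1): total = 1315
Minimum is at Q with total 1160 blocks.

Q, total 1160 blocks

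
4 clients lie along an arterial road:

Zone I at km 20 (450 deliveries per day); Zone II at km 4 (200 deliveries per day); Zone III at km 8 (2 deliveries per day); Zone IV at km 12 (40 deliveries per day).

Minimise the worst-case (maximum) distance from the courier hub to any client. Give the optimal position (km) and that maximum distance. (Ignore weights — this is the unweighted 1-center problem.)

The 1-center on a line is the midpoint of the two extreme points: leftmost at 4, rightmost at 20.
Optimal location = (4 + 20)/2 = 12; maximum distance = (20 − 4)/2 = 8.

location 12, max distance 8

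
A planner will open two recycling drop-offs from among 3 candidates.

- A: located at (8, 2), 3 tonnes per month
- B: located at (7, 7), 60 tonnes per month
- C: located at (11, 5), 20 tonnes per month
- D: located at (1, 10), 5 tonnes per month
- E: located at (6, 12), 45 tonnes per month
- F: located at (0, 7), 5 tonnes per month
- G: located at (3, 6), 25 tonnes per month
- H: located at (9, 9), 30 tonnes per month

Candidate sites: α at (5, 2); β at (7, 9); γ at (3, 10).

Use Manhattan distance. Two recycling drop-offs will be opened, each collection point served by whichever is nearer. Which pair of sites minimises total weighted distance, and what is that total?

{β, γ}, total 684

Evaluate every pair (each demand assigned to the nearer of the two):
  {β, γ}: total = 684
  {α, β}: total = 759
  {α, γ}: total = 1184
Best pair: {β, γ} with total 684.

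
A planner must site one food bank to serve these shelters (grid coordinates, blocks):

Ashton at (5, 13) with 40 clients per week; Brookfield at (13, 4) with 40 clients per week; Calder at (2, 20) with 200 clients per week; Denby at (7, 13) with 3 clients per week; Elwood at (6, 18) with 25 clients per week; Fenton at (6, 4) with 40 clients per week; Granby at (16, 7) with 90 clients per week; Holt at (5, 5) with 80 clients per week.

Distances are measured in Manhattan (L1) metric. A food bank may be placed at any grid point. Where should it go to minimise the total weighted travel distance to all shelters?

Manhattan distance separates: Σwᵢ(|x−xᵢ|+|y−yᵢ|) = Σwᵢ|x−xᵢ| + Σwᵢ|y−yᵢ|, so x and y are optimised independently as 1-D weighted medians.
Total weight W = 518; half = 259.
x-coordinate, sorted with cumulative weight:
  x=2 (Calder, w=200) cum 200
  x=5 (Ashton, w=40) cum 240
  x=5 (Holt, w=80) cum 320  ← median
  x=6 (Elwood, w=25) cum 345
  x=6 (Fenton, w=40) cum 385
  x=7 (Denby, w=3) cum 388
  x=13 (Brookfield, w=40) cum 428
  x=16 (Granby, w=90) cum 518
⇒ x* = 5
y-coordinate, sorted with cumulative weight:
  y=4 (Brookfield, w=40) cum 40
  y=4 (Fenton, w=40) cum 80
  y=5 (Holt, w=80) cum 160
  y=7 (Granby, w=90) cum 250
  y=13 (Ashton, w=40) cum 290  ← median
  y=13 (Denby, w=3) cum 293
  y=18 (Elwood, w=25) cum 318
  y=20 (Calder, w=200) cum 518
⇒ y* = 13

(5, 13)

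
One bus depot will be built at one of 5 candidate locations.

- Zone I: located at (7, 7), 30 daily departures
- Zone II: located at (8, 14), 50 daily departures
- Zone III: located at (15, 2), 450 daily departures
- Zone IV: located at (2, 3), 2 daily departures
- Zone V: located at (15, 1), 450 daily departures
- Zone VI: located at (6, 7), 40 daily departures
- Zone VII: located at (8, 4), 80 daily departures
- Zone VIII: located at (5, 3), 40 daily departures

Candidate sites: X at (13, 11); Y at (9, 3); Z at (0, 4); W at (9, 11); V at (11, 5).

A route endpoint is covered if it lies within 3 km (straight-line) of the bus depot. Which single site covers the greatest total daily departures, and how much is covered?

Coverage radius r = 3 km; a point is covered iff (Δx)²+(Δy)² ≤ 3² = 9.
  X (13, 11): covers {none} → 0
  Y (9, 3): covers {Zone VII} → 80
  Z (0, 4): covers {Zone IV} → 2
  W (9, 11): covers {none} → 0
  V (11, 5): covers {none} → 0
Maximum coverage at Y: 80 daily departures.

Y, covering 80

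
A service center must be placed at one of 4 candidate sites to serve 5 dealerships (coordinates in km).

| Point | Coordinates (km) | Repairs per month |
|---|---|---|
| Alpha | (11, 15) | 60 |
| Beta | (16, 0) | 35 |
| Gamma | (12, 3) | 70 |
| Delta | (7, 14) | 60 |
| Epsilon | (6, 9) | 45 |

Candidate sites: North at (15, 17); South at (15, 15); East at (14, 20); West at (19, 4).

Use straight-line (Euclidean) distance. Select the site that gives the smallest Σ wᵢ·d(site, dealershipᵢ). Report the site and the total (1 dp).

Total weighted distance at each candidate:
  North (15, 17): total = 2921.1
  South (15, 15): total = 2602.5
  East (14, 20): total = 3416.8
  West (19, 4): total = 3050.1
Minimum is at South with total 2602.5 km.

South, total 2602.5 km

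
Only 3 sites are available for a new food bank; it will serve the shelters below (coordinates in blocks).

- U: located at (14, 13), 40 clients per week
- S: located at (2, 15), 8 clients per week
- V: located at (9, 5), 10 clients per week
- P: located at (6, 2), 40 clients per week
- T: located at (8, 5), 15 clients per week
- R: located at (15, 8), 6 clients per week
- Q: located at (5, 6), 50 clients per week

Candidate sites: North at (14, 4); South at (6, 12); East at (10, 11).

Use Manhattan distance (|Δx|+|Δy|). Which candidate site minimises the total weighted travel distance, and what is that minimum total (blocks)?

South, total 1479 blocks

Total weighted distance at each candidate:
  North (14, 4): total = 1689
  South (6, 12): total = 1479
  East (10, 11): total = 1594
Minimum is at South with total 1479 blocks.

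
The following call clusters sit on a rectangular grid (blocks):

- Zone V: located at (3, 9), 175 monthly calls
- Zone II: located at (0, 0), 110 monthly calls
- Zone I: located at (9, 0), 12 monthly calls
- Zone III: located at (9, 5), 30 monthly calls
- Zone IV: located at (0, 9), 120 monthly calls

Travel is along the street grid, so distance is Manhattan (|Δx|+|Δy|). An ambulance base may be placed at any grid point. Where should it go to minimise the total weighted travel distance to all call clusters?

(0, 9)

Manhattan distance separates: Σwᵢ(|x−xᵢ|+|y−yᵢ|) = Σwᵢ|x−xᵢ| + Σwᵢ|y−yᵢ|, so x and y are optimised independently as 1-D weighted medians.
Total weight W = 447; half = 223.5.
x-coordinate, sorted with cumulative weight:
  x=0 (Zone II, w=110) cum 110
  x=0 (Zone IV, w=120) cum 230  ← median
  x=3 (Zone V, w=175) cum 405
  x=9 (Zone I, w=12) cum 417
  x=9 (Zone III, w=30) cum 447
⇒ x* = 0
y-coordinate, sorted with cumulative weight:
  y=0 (Zone II, w=110) cum 110
  y=0 (Zone I, w=12) cum 122
  y=5 (Zone III, w=30) cum 152
  y=9 (Zone V, w=175) cum 327  ← median
  y=9 (Zone IV, w=120) cum 447
⇒ y* = 9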